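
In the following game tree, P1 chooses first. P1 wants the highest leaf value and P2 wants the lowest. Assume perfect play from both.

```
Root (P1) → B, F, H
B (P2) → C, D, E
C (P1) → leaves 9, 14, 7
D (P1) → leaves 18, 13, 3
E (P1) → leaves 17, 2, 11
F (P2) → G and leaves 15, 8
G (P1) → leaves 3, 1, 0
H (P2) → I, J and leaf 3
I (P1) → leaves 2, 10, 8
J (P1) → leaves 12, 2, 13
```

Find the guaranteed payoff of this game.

C (P1): max(9, 14, 7) = 14
D (P1): max(18, 13, 3) = 18
E (P1): max(17, 2, 11) = 17
B (P2): min(14, 18, 17) = 14
G (P1): max(3, 1, 0) = 3
F (P2): min(3, 15, 8) = 3
I (P1): max(2, 10, 8) = 10
J (P1): max(12, 2, 13) = 13
H (P2): min(10, 13, 3) = 3
Root (P1): max(14, 3, 3) = 14

14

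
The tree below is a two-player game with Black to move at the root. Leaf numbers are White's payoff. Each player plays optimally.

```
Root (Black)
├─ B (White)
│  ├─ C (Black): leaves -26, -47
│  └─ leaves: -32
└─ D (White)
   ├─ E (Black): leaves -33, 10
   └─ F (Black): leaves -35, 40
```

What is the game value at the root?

-33

C (Black): min(-26, -47) = -47
B (White): max(-47, -32) = -32
E (Black): min(-33, 10) = -33
F (Black): min(-35, 40) = -35
D (White): max(-33, -35) = -33
Root (Black): min(-32, -33) = -33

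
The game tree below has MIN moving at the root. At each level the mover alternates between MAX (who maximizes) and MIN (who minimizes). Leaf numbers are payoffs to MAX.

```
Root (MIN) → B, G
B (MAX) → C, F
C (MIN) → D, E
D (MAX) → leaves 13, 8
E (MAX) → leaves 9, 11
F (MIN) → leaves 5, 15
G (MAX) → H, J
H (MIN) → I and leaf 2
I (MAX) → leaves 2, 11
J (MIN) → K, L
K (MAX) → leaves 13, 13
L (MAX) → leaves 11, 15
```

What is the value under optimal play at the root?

D (MAX): max(13, 8) = 13
E (MAX): max(9, 11) = 11
C (MIN): min(13, 11) = 11
F (MIN): min(5, 15) = 5
B (MAX): max(11, 5) = 11
I (MAX): max(2, 11) = 11
H (MIN): min(11, 2) = 2
K (MAX): max(13, 13) = 13
L (MAX): max(11, 15) = 15
J (MIN): min(13, 15) = 13
G (MAX): max(2, 13) = 13
Root (MIN): min(11, 13) = 11

11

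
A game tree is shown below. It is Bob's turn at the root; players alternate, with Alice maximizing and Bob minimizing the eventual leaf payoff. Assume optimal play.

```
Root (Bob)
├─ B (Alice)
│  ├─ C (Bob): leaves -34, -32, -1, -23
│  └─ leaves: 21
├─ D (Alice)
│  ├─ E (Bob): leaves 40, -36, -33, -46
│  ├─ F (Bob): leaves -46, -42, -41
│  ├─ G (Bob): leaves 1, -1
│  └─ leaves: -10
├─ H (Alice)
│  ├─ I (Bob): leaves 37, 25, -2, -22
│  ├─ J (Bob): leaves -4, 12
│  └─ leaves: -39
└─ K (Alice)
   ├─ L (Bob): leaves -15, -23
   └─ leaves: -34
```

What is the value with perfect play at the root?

C (Bob): min(-34, -32, -1, -23) = -34
B (Alice): max(-34, 21) = 21
E (Bob): min(40, -36, -33, -46) = -46
F (Bob): min(-46, -42, -41) = -46
G (Bob): min(1, -1) = -1
D (Alice): max(-46, -46, -1, -10) = -1
I (Bob): min(37, 25, -2, -22) = -22
J (Bob): min(-4, 12) = -4
H (Alice): max(-22, -4, -39) = -4
L (Bob): min(-15, -23) = -23
K (Alice): max(-23, -34) = -23
Root (Bob): min(21, -1, -4, -23) = -23

-23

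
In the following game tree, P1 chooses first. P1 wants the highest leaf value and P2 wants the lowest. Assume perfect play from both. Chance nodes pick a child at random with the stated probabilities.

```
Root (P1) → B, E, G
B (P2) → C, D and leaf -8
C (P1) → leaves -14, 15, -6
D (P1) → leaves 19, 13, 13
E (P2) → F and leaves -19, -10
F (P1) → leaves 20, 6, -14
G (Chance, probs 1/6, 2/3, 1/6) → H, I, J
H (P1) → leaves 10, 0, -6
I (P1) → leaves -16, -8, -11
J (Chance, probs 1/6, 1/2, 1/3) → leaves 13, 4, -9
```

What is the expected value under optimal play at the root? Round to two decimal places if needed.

C (P1): max(-14, 15, -6) = 15
D (P1): max(19, 13, 13) = 19
B (P2): min(15, 19, -8) = -8
F (P1): max(20, 6, -14) = 20
E (P2): min(20, -19, -10) = -19
H (P1): max(10, 0, -6) = 10
I (P1): max(-16, -8, -11) = -8
J (Chance): 1/6·13 + 1/2·4 + 1/3·-9 = 1.17
G (Chance): 1/6·10 + 2/3·-8 + 1/6·1.17 = -3.47
Root (P1): max(-8, -19, -3.47) = -3.47

-3.47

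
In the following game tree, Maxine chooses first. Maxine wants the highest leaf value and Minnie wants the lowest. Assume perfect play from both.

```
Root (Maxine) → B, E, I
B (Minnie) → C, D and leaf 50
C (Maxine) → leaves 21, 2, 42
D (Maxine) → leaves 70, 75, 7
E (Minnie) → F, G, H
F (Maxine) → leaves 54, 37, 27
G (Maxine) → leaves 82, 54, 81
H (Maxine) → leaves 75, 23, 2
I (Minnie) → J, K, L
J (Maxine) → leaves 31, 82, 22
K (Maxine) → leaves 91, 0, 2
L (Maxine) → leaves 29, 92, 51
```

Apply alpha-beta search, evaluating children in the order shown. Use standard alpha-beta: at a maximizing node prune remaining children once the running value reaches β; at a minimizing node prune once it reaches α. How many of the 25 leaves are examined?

C [α=-∞,β=+∞]: v=42
D [α=-∞,β=42]: v=70 after child 1 ≥ β → β-cutoff, skip 2
B [α=-∞,β=+∞]: v=42
F [α=42,β=+∞]: v=54
G [α=42,β=54]: v=82 after child 1 ≥ β → β-cutoff, skip 2
H [α=42,β=54]: v=75 after child 1 ≥ β → β-cutoff, skip 2
E [α=42,β=+∞]: v=54
J [α=54,β=+∞]: v=82
K [α=54,β=82]: v=91 after child 1 ≥ β → β-cutoff, skip 2
L [α=54,β=82]: v=92 after child 2 ≥ β → β-cutoff, skip 1
I [α=54,β=+∞]: v=82
Root [α=-∞,β=+∞]: v=82
Leaves evaluated: 16 of 25.

16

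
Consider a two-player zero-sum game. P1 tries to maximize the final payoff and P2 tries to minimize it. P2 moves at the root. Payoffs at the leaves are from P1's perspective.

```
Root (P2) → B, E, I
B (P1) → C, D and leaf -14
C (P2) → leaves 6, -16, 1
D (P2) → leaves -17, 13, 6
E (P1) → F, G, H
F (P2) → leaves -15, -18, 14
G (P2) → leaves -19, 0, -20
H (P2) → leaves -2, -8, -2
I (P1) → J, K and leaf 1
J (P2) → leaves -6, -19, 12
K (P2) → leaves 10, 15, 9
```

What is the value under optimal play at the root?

-14

C (P2): min(6, -16, 1) = -16
D (P2): min(-17, 13, 6) = -17
B (P1): max(-16, -17, -14) = -14
F (P2): min(-15, -18, 14) = -18
G (P2): min(-19, 0, -20) = -20
H (P2): min(-2, -8, -2) = -8
E (P1): max(-18, -20, -8) = -8
J (P2): min(-6, -19, 12) = -19
K (P2): min(10, 15, 9) = 9
I (P1): max(-19, 9, 1) = 9
Root (P2): min(-14, -8, 9) = -14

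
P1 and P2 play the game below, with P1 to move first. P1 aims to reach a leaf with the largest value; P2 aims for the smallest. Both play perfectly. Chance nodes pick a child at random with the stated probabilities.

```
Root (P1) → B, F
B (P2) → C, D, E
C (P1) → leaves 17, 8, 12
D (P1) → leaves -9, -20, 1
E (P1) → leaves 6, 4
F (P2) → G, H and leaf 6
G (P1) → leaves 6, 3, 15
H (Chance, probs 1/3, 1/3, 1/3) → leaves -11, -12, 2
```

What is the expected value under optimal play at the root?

C (P1): max(17, 8, 12) = 17
D (P1): max(-9, -20, 1) = 1
E (P1): max(6, 4) = 6
B (P2): min(17, 1, 6) = 1
G (P1): max(6, 3, 15) = 15
H (Chance): 1/3·-11 + 1/3·-12 + 1/3·2 = -7
F (P2): min(15, -7, 6) = -7
Root (P1): max(1, -7) = 1

1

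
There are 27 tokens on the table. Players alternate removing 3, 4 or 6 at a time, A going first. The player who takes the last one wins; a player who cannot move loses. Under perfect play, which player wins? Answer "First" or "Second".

Second

Compute winning (W) and losing (L) positions by backward induction:
i:   0  1  2  3  4  5  6  7  8  9 10 11 12 13 14 15 16 17 18 19 20 21 22 23 24 25 26 27
     L  L  L  W  W  W  W  W  W  L  L  L  W  W  W  W  W  W  L  L  L  W  W  W  W  W  W  L
Position 27 is L, so the second player wins.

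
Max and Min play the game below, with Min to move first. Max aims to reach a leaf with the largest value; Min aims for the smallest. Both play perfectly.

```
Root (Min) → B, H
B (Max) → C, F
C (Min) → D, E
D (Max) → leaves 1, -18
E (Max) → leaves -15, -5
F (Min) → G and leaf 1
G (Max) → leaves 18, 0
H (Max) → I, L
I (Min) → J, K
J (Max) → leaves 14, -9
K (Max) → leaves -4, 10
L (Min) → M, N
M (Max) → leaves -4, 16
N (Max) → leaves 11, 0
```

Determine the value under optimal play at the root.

1

D (Max): max(1, -18) = 1
E (Max): max(-15, -5) = -5
C (Min): min(1, -5) = -5
G (Max): max(18, 0) = 18
F (Min): min(18, 1) = 1
B (Max): max(-5, 1) = 1
J (Max): max(14, -9) = 14
K (Max): max(-4, 10) = 10
I (Min): min(14, 10) = 10
M (Max): max(-4, 16) = 16
N (Max): max(11, 0) = 11
L (Min): min(16, 11) = 11
H (Max): max(10, 11) = 11
Root (Min): min(1, 11) = 1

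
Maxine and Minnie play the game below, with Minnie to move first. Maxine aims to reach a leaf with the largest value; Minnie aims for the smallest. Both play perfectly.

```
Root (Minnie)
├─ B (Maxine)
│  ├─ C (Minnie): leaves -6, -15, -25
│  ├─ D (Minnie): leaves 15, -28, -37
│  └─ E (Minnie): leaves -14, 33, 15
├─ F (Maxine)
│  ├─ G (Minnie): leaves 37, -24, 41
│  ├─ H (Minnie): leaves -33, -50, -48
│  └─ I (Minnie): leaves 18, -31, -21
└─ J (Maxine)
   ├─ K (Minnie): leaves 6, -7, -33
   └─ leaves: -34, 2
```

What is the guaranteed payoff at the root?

-24

C (Minnie): min(-6, -15, -25) = -25
D (Minnie): min(15, -28, -37) = -37
E (Minnie): min(-14, 33, 15) = -14
B (Maxine): max(-25, -37, -14) = -14
G (Minnie): min(37, -24, 41) = -24
H (Minnie): min(-33, -50, -48) = -50
I (Minnie): min(18, -31, -21) = -31
F (Maxine): max(-24, -50, -31) = -24
K (Minnie): min(6, -7, -33) = -33
J (Maxine): max(-33, -34, 2) = 2
Root (Minnie): min(-14, -24, 2) = -24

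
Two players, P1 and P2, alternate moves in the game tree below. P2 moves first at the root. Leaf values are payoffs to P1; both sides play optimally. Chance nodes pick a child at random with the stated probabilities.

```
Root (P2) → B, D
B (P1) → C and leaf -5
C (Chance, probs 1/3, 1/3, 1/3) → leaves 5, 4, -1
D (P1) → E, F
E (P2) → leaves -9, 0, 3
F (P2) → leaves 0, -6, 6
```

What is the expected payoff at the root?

C (Chance): 1/3·5 + 1/3·4 + 1/3·-1 = 2.67
B (P1): max(2.67, -5) = 2.67
E (P2): min(-9, 0, 3) = -9
F (P2): min(0, -6, 6) = -6
D (P1): max(-9, -6) = -6
Root (P2): min(2.67, -6) = -6

-6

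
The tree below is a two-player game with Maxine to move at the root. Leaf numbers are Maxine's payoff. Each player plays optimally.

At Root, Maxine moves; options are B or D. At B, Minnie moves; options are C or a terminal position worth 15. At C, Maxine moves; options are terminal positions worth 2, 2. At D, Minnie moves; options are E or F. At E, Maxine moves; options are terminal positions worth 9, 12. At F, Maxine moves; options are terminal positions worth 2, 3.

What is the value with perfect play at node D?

E: max(9, 12) = 12
F: max(2, 3) = 3
D: min(12, 3) = 3

3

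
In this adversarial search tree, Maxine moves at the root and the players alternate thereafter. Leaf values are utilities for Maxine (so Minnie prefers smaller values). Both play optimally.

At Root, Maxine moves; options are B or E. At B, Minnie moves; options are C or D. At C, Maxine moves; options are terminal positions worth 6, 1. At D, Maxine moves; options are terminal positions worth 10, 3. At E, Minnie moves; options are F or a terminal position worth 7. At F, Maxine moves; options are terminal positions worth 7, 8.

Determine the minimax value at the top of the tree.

C (Maxine): max(6, 1) = 6
D (Maxine): max(10, 3) = 10
B (Minnie): min(6, 10) = 6
F (Maxine): max(7, 8) = 8
E (Minnie): min(8, 7) = 7
Root (Maxine): max(6, 7) = 7

7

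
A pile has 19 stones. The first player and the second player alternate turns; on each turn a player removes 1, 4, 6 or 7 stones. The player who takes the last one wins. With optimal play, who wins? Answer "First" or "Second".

First

i:   0  1  2  3  4  5  6  7  8  9 10 11 12 13 14 15 16 17 18 19
     L  W  L  W  W  L  W  W  W  W  L  W  W  L  W  L  W  W  L  W
Position 19 is W, so the first player wins.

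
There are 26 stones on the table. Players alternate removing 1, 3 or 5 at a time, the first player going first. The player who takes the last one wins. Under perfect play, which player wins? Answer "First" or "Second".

i:   0  1  2  3  4  5  6  7  8  9 10 11 12 13 14 15 16 17 18 19 20 21 22 23 24 25 26
     L  W  L  W  L  W  L  W  L  W  L  W  L  W  L  W  L  W  L  W  L  W  L  W  L  W  L
Position 26 is L, so the second player wins.

Second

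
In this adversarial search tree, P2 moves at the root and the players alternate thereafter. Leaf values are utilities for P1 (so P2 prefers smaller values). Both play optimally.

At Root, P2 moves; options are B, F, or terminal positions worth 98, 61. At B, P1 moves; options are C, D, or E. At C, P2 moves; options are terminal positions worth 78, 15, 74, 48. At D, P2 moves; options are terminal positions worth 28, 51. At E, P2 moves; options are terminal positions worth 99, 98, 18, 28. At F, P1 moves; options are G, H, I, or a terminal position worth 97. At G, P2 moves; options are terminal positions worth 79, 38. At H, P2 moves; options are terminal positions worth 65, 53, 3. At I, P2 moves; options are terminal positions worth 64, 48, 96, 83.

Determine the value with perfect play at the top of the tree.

C (P2): min(78, 15, 74, 48) = 15
D (P2): min(28, 51) = 28
E (P2): min(99, 98, 18, 28) = 18
B (P1): max(15, 28, 18) = 28
G (P2): min(79, 38) = 38
H (P2): min(65, 53, 3) = 3
I (P2): min(64, 48, 96, 83) = 48
F (P1): max(38, 3, 48, 97) = 97
Root (P2): min(28, 97, 98, 61) = 28

28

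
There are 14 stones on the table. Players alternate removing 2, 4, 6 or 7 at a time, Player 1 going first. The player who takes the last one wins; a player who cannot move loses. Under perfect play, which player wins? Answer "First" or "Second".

First

Positions where the player to move wins (W) vs loses (L):
i:   0  1  2  3  4  5  6  7  8  9 10 11 12 13 14
     L  L  W  W  W  W  W  W  W  L  L  W  W  W  W
Position 14 is W, so the first player wins.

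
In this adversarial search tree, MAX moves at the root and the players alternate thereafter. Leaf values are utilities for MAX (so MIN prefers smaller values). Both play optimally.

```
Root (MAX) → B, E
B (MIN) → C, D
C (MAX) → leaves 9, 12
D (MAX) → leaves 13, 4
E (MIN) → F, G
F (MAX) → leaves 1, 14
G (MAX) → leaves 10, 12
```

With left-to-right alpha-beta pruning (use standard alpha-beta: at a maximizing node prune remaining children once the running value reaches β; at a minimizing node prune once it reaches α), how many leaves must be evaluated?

7

C [α=-∞,β=+∞]: v=12
D [α=-∞,β=12]: v=13 after child 1 ≥ β → β-cutoff, skip 1
B [α=-∞,β=+∞]: v=12
F [α=12,β=+∞]: v=14
G [α=12,β=14]: v=12
E [α=12,β=+∞]: v=12
Root [α=-∞,β=+∞]: v=12
Leaves evaluated: 7 of 8.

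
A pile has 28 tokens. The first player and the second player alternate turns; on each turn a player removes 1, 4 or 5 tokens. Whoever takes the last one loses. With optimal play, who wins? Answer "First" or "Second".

Positions where the player to move wins (W) vs loses (L):
i:   0  1  2  3  4  5  6  7  8  9 10 11 12 13 14 15 16 17 18 19 20 21 22 23 24 25 26 27 28
     W  L  W  L  W  W  W  W  W  L  W  L  W  W  W  W  W  L  W  L  W  W  W  W  W  L  W  L  W
Position 28 is W, so the first player wins.

First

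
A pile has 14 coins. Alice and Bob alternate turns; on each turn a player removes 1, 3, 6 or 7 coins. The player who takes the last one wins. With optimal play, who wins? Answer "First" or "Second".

Positions where the player to move wins (W) vs loses (L):
i:   0  1  2  3  4  5  6  7  8  9 10 11 12 13 14
     L  W  L  W  L  W  W  W  W  W  W  W  L  W  L
Position 14 is L, so the second player wins.

Second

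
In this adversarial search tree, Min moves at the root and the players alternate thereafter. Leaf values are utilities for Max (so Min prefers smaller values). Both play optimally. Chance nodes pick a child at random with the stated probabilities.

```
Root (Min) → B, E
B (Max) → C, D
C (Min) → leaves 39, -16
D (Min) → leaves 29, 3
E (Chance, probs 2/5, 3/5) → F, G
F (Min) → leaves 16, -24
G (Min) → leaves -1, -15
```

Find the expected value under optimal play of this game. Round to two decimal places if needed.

-18.6

C (Min): min(39, -16) = -16
D (Min): min(29, 3) = 3
B (Max): max(-16, 3) = 3
F (Min): min(16, -24) = -24
G (Min): min(-1, -15) = -15
E (Chance): 2/5·-24 + 3/5·-15 = -18.6
Root (Min): min(3, -18.6) = -18.6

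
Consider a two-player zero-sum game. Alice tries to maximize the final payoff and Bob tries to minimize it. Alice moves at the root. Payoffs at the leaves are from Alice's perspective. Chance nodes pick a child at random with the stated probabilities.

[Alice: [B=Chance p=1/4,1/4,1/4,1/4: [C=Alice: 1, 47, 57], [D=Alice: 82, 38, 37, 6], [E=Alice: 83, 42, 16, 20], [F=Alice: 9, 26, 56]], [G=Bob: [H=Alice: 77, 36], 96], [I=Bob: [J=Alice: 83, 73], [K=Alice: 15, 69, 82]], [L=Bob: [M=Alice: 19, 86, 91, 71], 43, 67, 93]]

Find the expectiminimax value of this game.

82

C (Alice): max(1, 47, 57) = 57
D (Alice): max(82, 38, 37, 6) = 82
E (Alice): max(83, 42, 16, 20) = 83
F (Alice): max(9, 26, 56) = 56
B (Chance): 1/4·57 + 1/4·82 + 1/4·83 + 1/4·56 = 69.5
H (Alice): max(77, 36) = 77
G (Bob): min(77, 96) = 77
J (Alice): max(83, 73) = 83
K (Alice): max(15, 69, 82) = 82
I (Bob): min(83, 82) = 82
M (Alice): max(19, 86, 91, 71) = 91
L (Bob): min(91, 43, 67, 93) = 43
Root (Alice): max(69.5, 77, 82, 43) = 82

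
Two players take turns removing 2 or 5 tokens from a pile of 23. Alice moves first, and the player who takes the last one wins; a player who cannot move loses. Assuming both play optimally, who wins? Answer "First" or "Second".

First

Mark each pile size as W (mover wins) or L (mover loses):
i:   0  1  2  3  4  5  6  7  8  9 10 11 12 13 14 15 16 17 18 19 20 21 22 23
     L  L  W  W  L  W  W  L  L  W  W  L  W  W  L  L  W  W  L  W  W  L  L  W
Position 23 is W, so the first player wins.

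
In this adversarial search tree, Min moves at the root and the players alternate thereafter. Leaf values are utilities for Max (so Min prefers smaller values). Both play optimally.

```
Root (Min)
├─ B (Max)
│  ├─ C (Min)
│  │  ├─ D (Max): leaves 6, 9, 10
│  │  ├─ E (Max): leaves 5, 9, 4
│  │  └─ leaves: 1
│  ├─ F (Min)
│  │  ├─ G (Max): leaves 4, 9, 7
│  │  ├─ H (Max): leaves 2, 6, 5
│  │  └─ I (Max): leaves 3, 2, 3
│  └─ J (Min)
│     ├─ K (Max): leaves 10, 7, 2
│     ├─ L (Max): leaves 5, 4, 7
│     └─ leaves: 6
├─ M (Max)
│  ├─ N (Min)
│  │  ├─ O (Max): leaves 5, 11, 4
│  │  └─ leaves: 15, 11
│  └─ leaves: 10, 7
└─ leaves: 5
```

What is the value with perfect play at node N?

O: max(5, 11, 4) = 11
N: min(11, 15, 11) = 11

11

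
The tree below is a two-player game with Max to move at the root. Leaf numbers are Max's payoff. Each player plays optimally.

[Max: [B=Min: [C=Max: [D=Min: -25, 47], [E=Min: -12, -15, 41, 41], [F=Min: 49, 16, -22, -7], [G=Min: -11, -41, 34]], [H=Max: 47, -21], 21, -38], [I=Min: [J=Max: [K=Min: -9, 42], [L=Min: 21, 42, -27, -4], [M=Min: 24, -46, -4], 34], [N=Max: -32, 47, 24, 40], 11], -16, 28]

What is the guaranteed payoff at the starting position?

D (Min): min(-25, 47) = -25
E (Min): min(-12, -15, 41, 41) = -15
F (Min): min(49, 16, -22, -7) = -22
G (Min): min(-11, -41, 34) = -41
C (Max): max(-25, -15, -22, -41) = -15
H (Max): max(47, -21) = 47
B (Min): min(-15, 47, 21, -38) = -38
K (Min): min(-9, 42) = -9
L (Min): min(21, 42, -27, -4) = -27
M (Min): min(24, -46, -4) = -46
J (Max): max(-9, -27, -46, 34) = 34
N (Max): max(-32, 47, 24, 40) = 47
I (Min): min(34, 47, 11) = 11
Root (Max): max(-38, 11, -16, 28) = 28

28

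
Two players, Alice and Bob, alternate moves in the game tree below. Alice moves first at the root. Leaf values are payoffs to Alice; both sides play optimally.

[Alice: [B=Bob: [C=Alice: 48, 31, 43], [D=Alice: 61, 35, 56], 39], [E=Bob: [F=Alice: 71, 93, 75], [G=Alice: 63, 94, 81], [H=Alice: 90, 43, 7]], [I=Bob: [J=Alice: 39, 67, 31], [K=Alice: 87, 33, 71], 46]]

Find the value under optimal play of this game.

C (Alice): max(48, 31, 43) = 48
D (Alice): max(61, 35, 56) = 61
B (Bob): min(48, 61, 39) = 39
F (Alice): max(71, 93, 75) = 93
G (Alice): max(63, 94, 81) = 94
H (Alice): max(90, 43, 7) = 90
E (Bob): min(93, 94, 90) = 90
J (Alice): max(39, 67, 31) = 67
K (Alice): max(87, 33, 71) = 87
I (Bob): min(67, 87, 46) = 46
Root (Alice): max(39, 90, 46) = 90

90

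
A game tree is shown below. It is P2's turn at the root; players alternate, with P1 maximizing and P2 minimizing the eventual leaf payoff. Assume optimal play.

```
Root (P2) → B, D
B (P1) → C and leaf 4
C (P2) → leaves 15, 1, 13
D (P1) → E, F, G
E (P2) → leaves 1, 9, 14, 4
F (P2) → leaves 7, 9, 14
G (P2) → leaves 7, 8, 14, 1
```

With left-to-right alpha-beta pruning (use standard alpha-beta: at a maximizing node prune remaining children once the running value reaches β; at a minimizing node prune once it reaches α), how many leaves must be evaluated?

C [α=-∞,β=+∞]: v=1
B [α=-∞,β=+∞]: v=4
E [α=-∞,β=4]: v=1
F [α=1,β=4]: v=7
D [α=-∞,β=4]: v=7 after child 2 ≥ β → β-cutoff, skip 1
Root [α=-∞,β=+∞]: v=4
Leaves evaluated: 11 of 15.

11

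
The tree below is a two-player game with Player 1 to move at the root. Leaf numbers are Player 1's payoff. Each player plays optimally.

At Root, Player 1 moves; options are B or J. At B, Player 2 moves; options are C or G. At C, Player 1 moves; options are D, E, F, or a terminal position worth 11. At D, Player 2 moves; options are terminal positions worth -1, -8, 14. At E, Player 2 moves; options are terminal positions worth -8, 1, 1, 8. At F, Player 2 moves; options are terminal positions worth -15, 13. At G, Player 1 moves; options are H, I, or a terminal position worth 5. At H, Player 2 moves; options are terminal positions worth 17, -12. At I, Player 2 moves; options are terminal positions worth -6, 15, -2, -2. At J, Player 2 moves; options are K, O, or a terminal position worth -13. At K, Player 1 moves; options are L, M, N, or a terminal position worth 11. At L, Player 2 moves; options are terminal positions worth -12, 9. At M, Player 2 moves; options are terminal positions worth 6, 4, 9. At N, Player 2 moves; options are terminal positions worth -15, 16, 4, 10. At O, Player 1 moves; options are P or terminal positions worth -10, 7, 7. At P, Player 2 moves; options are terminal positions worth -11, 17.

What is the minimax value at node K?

11

L: min(-12, 9) = -12
M: min(6, 4, 9) = 4
N: min(-15, 16, 4, 10) = -15
K: max(-12, 4, -15, 11) = 11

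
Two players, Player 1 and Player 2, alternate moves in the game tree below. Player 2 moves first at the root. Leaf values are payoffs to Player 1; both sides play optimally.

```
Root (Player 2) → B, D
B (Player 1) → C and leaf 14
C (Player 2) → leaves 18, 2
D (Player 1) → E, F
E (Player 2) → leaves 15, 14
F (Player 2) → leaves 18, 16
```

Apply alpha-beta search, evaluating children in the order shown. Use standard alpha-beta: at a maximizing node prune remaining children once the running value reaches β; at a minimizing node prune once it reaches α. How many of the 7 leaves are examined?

C [α=-∞,β=+∞]: v=2
B [α=-∞,β=+∞]: v=14
E [α=-∞,β=14]: v=14
D [α=-∞,β=14]: v=14 after child 1 ≥ β → β-cutoff, skip 1
Root [α=-∞,β=+∞]: v=14
Leaves evaluated: 5 of 7.

5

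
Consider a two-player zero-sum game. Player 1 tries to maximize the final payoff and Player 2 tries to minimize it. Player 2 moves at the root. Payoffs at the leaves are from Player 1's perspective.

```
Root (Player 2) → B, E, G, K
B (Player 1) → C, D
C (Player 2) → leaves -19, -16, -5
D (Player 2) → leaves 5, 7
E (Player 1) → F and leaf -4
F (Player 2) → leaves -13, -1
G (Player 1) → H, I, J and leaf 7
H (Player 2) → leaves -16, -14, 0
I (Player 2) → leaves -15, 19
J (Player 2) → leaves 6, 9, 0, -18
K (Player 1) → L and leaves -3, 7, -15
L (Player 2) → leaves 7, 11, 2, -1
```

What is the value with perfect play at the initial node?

-4

C (Player 2): min(-19, -16, -5) = -19
D (Player 2): min(5, 7) = 5
B (Player 1): max(-19, 5) = 5
F (Player 2): min(-13, -1) = -13
E (Player 1): max(-13, -4) = -4
H (Player 2): min(-16, -14, 0) = -16
I (Player 2): min(-15, 19) = -15
J (Player 2): min(6, 9, 0, -18) = -18
G (Player 1): max(-16, -15, -18, 7) = 7
L (Player 2): min(7, 11, 2, -1) = -1
K (Player 1): max(-1, -3, 7, -15) = 7
Root (Player 2): min(5, -4, 7, 7) = -4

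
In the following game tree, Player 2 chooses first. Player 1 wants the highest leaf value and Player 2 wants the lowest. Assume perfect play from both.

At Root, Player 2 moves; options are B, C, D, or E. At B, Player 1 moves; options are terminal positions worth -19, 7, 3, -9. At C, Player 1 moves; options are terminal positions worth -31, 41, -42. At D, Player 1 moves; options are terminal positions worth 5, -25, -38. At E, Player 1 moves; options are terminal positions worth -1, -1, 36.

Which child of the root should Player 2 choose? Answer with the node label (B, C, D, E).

D

B (Player 1): max(-19, 7, 3, -9) = 7
C (Player 1): max(-31, 41, -42) = 41
D (Player 1): max(5, -25, -38) = 5
E (Player 1): max(-1, -1, 36) = 36
Root (Player 2): min(7, 41, 5, 36) = 5
Player 2 picks the child with the lowest value: D (value 5).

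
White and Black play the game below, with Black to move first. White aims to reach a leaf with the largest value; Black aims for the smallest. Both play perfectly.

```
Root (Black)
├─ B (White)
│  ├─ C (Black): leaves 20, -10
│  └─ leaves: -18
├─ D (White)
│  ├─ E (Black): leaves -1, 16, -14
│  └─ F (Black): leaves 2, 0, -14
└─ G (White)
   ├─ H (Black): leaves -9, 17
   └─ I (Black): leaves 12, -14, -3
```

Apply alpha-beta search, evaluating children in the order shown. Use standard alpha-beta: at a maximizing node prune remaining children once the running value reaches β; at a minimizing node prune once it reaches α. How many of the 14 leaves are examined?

11

C [α=-∞,β=+∞]: v=-10
B [α=-∞,β=+∞]: v=-10
E [α=-∞,β=-10]: v=-14
F [α=-14,β=-10]: v=-14
D [α=-∞,β=-10]: v=-14
H [α=-∞,β=-14]: v=-9
G [α=-∞,β=-14]: v=-9 after child 1 ≥ β → β-cutoff, skip 1
Root [α=-∞,β=+∞]: v=-14
Leaves evaluated: 11 of 14.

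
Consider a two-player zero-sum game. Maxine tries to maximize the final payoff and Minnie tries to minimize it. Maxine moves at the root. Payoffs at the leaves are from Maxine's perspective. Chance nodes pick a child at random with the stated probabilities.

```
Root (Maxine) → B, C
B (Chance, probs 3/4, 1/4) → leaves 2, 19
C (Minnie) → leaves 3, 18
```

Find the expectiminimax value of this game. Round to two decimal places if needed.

B (Chance): 3/4·2 + 1/4·19 = 6.25
C (Minnie): min(3, 18) = 3
Root (Maxine): max(6.25, 3) = 6.25

6.25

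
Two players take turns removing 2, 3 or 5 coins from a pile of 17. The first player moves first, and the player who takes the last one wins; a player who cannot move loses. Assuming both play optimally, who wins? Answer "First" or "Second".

First

i:   0  1  2  3  4  5  6  7  8  9 10 11 12 13 14 15 16 17
     L  L  W  W  W  W  W  L  L  W  W  W  W  W  L  L  W  W
Position 17 is W, so the first player wins.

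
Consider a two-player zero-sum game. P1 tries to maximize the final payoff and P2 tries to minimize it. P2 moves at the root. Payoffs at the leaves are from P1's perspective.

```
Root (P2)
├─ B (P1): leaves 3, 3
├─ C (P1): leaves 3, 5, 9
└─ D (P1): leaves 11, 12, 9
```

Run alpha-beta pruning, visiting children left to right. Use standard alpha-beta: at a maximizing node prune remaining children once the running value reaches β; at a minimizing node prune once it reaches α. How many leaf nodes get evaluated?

B [α=-∞,β=+∞]: v=3
C [α=-∞,β=3]: v=3 after child 1 ≥ β → β-cutoff, skip 2
D [α=-∞,β=3]: v=11 after child 1 ≥ β → β-cutoff, skip 2
Root [α=-∞,β=+∞]: v=3
Leaves evaluated: 4 of 8.

4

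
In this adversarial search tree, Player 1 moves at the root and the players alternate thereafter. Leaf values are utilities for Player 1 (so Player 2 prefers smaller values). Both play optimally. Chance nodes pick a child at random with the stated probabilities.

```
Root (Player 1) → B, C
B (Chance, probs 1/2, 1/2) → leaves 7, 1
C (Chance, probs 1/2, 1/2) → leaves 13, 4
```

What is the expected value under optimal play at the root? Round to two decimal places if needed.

B (Chance): 1/2·7 + 1/2·1 = 4
C (Chance): 1/2·13 + 1/2·4 = 8.5
Root (Player 1): max(4, 8.5) = 8.5

8.5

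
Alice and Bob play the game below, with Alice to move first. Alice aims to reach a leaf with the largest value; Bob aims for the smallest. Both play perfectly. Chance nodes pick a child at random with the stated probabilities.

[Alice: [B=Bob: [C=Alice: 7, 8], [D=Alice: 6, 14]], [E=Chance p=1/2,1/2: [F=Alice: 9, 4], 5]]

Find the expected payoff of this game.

C (Alice): max(7, 8) = 8
D (Alice): max(6, 14) = 14
B (Bob): min(8, 14) = 8
F (Alice): max(9, 4) = 9
E (Chance): 1/2·9 + 1/2·5 = 7
Root (Alice): max(8, 7) = 8

8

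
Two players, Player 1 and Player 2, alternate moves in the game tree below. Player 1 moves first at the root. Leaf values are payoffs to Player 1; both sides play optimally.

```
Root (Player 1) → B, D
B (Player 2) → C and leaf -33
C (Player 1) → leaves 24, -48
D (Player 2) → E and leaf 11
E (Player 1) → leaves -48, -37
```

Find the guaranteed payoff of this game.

-33

C (Player 1): max(24, -48) = 24
B (Player 2): min(24, -33) = -33
E (Player 1): max(-48, -37) = -37
D (Player 2): min(-37, 11) = -37
Root (Player 1): max(-33, -37) = -33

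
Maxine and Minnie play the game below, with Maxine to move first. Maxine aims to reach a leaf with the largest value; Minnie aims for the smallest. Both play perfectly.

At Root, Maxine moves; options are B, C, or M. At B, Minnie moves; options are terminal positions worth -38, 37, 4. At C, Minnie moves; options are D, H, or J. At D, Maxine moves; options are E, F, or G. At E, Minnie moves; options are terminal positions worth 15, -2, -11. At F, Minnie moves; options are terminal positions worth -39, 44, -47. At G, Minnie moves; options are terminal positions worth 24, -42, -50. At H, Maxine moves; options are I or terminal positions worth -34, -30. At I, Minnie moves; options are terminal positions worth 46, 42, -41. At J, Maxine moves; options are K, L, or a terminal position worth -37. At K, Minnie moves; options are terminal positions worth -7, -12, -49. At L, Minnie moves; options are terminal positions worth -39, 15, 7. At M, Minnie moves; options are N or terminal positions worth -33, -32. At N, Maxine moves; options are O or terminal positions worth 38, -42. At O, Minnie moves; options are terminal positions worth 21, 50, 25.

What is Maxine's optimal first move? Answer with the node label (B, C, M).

M

B (Minnie): min(-38, 37, 4) = -38
E (Minnie): min(15, -2, -11) = -11
F (Minnie): min(-39, 44, -47) = -47
G (Minnie): min(24, -42, -50) = -50
D (Maxine): max(-11, -47, -50) = -11
I (Minnie): min(46, 42, -41) = -41
H (Maxine): max(-41, -34, -30) = -30
K (Minnie): min(-7, -12, -49) = -49
L (Minnie): min(-39, 15, 7) = -39
J (Maxine): max(-49, -39, -37) = -37
C (Minnie): min(-11, -30, -37) = -37
O (Minnie): min(21, 50, 25) = 21
N (Maxine): max(21, 38, -42) = 38
M (Minnie): min(38, -33, -32) = -33
Root (Maxine): max(-38, -37, -33) = -33
Maxine picks the child with the highest value: M (value -33).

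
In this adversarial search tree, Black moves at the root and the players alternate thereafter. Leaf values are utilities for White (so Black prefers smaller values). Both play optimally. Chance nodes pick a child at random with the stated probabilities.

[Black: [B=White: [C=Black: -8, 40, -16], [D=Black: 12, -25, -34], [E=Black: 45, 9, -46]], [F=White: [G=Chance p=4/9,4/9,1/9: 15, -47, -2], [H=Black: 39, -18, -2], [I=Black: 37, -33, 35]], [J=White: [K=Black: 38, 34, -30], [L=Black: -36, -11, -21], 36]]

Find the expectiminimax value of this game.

-16

C (Black): min(-8, 40, -16) = -16
D (Black): min(12, -25, -34) = -34
E (Black): min(45, 9, -46) = -46
B (White): max(-16, -34, -46) = -16
G (Chance): 4/9·15 + 4/9·-47 + 1/9·-2 = -14.44
H (Black): min(39, -18, -2) = -18
I (Black): min(37, -33, 35) = -33
F (White): max(-14.44, -18, -33) = -14.44
K (Black): min(38, 34, -30) = -30
L (Black): min(-36, -11, -21) = -36
J (White): max(-30, -36, 36) = 36
Root (Black): min(-16, -14.44, 36) = -16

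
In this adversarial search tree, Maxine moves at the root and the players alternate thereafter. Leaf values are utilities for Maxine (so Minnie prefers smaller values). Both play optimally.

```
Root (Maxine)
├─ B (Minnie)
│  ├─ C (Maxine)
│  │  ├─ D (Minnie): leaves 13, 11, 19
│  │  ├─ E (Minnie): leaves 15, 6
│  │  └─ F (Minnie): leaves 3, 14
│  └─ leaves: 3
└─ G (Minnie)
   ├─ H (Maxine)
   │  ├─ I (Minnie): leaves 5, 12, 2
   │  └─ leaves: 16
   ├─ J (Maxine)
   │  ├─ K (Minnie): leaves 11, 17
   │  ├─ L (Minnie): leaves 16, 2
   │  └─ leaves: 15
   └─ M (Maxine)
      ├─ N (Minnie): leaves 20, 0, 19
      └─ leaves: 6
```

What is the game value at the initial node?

D (Minnie): min(13, 11, 19) = 11
E (Minnie): min(15, 6) = 6
F (Minnie): min(3, 14) = 3
C (Maxine): max(11, 6, 3) = 11
B (Minnie): min(11, 3) = 3
I (Minnie): min(5, 12, 2) = 2
H (Maxine): max(2, 16) = 16
K (Minnie): min(11, 17) = 11
L (Minnie): min(16, 2) = 2
J (Maxine): max(11, 2, 15) = 15
N (Minnie): min(20, 0, 19) = 0
M (Maxine): max(0, 6) = 6
G (Minnie): min(16, 15, 6) = 6
Root (Maxine): max(3, 6) = 6

6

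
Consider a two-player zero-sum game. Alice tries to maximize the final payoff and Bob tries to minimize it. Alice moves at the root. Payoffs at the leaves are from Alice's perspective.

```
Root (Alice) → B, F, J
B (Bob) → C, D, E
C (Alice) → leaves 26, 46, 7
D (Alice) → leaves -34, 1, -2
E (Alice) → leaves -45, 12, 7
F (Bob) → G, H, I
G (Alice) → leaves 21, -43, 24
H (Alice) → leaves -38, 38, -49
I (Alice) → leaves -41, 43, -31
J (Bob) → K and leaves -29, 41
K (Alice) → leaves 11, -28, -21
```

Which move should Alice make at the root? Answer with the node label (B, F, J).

C (Alice): max(26, 46, 7) = 46
D (Alice): max(-34, 1, -2) = 1
E (Alice): max(-45, 12, 7) = 12
B (Bob): min(46, 1, 12) = 1
G (Alice): max(21, -43, 24) = 24
H (Alice): max(-38, 38, -49) = 38
I (Alice): max(-41, 43, -31) = 43
F (Bob): min(24, 38, 43) = 24
K (Alice): max(11, -28, -21) = 11
J (Bob): min(11, -29, 41) = -29
Root (Alice): max(1, 24, -29) = 24
Alice picks the child with the highest value: F (value 24).

F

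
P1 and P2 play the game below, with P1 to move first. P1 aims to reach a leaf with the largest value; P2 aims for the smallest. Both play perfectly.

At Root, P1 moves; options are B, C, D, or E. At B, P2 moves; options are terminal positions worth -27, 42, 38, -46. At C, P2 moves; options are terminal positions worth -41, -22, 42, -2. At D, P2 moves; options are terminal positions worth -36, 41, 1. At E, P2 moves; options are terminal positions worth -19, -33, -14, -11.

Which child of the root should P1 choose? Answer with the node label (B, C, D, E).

E

B (P2): min(-27, 42, 38, -46) = -46
C (P2): min(-41, -22, 42, -2) = -41
D (P2): min(-36, 41, 1) = -36
E (P2): min(-19, -33, -14, -11) = -33
Root (P1): max(-46, -41, -36, -33) = -33
P1 picks the child with the highest value: E (value -33).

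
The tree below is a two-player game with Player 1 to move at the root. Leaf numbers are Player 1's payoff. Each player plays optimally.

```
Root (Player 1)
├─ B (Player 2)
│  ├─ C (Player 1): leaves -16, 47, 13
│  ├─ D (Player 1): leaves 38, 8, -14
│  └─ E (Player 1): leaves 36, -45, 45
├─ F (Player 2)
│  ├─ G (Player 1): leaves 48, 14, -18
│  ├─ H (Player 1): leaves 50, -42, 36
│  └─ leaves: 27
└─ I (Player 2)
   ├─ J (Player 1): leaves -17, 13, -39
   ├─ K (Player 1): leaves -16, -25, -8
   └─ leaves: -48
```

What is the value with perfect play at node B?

C: max(-16, 47, 13) = 47
D: max(38, 8, -14) = 38
E: max(36, -45, 45) = 45
B: min(47, 38, 45) = 38

38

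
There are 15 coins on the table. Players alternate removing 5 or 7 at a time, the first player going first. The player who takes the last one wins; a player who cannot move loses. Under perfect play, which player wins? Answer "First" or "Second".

Positions where the player to move wins (W) vs loses (L):
i:   0  1  2  3  4  5  6  7  8  9 10 11 12 13 14 15
     L  L  L  L  L  W  W  W  W  W  W  W  L  L  L  L
Position 15 is L, so the second player wins.

Second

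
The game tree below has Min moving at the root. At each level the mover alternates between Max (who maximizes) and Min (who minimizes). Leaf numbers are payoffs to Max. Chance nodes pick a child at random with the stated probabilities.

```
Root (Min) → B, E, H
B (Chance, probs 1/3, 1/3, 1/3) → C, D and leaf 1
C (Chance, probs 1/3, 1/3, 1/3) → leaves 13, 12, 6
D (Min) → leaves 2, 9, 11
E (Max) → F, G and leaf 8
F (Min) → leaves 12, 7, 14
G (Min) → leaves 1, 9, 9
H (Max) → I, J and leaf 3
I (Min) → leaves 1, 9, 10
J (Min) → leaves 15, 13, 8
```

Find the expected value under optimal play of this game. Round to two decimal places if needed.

4.44

C (Chance): 1/3·13 + 1/3·12 + 1/3·6 = 10.33
D (Min): min(2, 9, 11) = 2
B (Chance): 1/3·10.33 + 1/3·2 + 1/3·1 = 4.44
F (Min): min(12, 7, 14) = 7
G (Min): min(1, 9, 9) = 1
E (Max): max(7, 1, 8) = 8
I (Min): min(1, 9, 10) = 1
J (Min): min(15, 13, 8) = 8
H (Max): max(1, 8, 3) = 8
Root (Min): min(4.44, 8, 8) = 4.44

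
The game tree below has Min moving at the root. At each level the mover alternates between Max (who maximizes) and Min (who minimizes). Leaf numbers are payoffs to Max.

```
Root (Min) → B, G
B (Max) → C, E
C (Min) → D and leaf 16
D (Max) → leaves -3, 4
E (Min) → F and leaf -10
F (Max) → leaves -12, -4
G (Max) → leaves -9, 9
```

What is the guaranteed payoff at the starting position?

D (Max): max(-3, 4) = 4
C (Min): min(4, 16) = 4
F (Max): max(-12, -4) = -4
E (Min): min(-4, -10) = -10
B (Max): max(4, -10) = 4
G (Max): max(-9, 9) = 9
Root (Min): min(4, 9) = 4

4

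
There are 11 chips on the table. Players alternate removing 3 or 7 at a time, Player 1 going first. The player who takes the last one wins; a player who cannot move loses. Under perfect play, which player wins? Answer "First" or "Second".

W/L table (W = player to move can force a win):
i:   0  1  2  3  4  5  6  7  8  9 10 11
     L  L  L  W  W  W  L  W  W  W  L  L
Position 11 is L, so the second player wins.

Second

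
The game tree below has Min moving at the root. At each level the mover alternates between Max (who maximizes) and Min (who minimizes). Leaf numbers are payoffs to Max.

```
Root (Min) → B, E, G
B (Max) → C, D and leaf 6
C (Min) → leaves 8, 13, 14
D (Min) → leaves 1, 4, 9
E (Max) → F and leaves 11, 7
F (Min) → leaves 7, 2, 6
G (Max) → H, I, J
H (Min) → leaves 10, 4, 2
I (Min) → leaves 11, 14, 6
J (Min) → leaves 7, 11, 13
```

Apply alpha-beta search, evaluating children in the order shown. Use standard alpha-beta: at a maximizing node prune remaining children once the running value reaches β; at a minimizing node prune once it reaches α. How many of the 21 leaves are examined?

18

C [α=-∞,β=+∞]: v=8
D [α=8,β=+∞]: v=1 after child 1 ≤ α → α-cutoff, skip 2
B [α=-∞,β=+∞]: v=8
F [α=-∞,β=8]: v=2
E [α=-∞,β=8]: v=11 after child 2 ≥ β → β-cutoff, skip 1
H [α=-∞,β=8]: v=2
I [α=2,β=8]: v=6
J [α=6,β=8]: v=7
G [α=-∞,β=8]: v=7
Root [α=-∞,β=+∞]: v=7
Leaves evaluated: 18 of 21.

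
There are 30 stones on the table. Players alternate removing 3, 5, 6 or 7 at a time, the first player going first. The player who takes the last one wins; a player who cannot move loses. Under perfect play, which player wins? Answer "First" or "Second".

Compute winning (W) and losing (L) positions by backward induction:
i:   0  1  2  3  4  5  6  7  8  9 10 11 12 13 14 15 16 17 18 19 20 21 22 23 24 25 26 27 28 29 30
     L  L  L  W  W  W  W  W  W  W  L  L  L  W  W  W  W  W  W  W  L  L  L  W  W  W  W  W  W  W  L
Position 30 is L, so the second player wins.

Second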